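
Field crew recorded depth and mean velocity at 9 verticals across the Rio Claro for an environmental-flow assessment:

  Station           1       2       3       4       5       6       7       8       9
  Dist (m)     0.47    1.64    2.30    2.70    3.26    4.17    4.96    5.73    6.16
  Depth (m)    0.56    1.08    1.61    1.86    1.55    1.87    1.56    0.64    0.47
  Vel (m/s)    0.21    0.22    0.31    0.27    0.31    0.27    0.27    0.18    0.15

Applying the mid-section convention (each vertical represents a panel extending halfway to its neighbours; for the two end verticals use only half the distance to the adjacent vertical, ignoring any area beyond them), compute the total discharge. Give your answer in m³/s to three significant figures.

w_1 = (1.64 − 0.47)/2 = 0.585 m; q_1 = 0.21 × 0.56 × 0.585 = 0.06880 m³/s
w_2 = (2.30 − 0.47)/2 = 0.915 m; q_2 = 0.22 × 1.08 × 0.915 = 0.2174 m³/s
w_3 = (2.70 − 1.64)/2 = 0.53 m; q_3 = 0.31 × 1.61 × 0.53 = 0.2645 m³/s
w_4 = (3.26 − 2.30)/2 = 0.48 m; q_4 = 0.27 × 1.86 × 0.48 = 0.2411 m³/s
w_5 = (4.17 − 2.70)/2 = 0.735 m; q_5 = 0.31 × 1.55 × 0.735 = 0.3532 m³/s
w_6 = (4.96 − 3.26)/2 = 0.85 m; q_6 = 0.27 × 1.87 × 0.85 = 0.4292 m³/s
w_7 = (5.73 − 4.17)/2 = 0.78 m; q_7 = 0.27 × 1.56 × 0.78 = 0.3285 m³/s
w_8 = (6.16 − 4.96)/2 = 0.6 m; q_8 = 0.18 × 0.64 × 0.6 = 0.06912 m³/s
w_9 = (6.16 − 5.73)/2 = 0.215 m; q_9 = 0.15 × 0.47 × 0.215 = 0.01516 m³/s
Q = Σ qᵢ = 1.987 m³/s

1.99 m³/s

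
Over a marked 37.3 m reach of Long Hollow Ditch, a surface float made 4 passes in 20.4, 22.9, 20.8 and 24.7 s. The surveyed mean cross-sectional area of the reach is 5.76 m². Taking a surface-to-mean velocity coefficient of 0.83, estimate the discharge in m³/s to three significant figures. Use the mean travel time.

8.03 m³/s

t̄ = (20.4 + 22.9 + 20.8 + 24.7) / 4 = 22.2 s
v_surface = L / t̄ = 37.3 / 22.2 = 1.680 m/s
v_mean = 0.83 × 1.680 = 1.395 m/s
Q = A × v_mean = 5.76 × 1.395 = 8.033 m³/s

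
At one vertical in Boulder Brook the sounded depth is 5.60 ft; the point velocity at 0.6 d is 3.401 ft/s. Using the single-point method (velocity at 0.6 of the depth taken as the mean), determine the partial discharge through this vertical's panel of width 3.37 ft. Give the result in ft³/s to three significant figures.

64.2 ft³/s

v̄ = v₀.₆ = 3.401 ft/s
q = v̄ × d × w = 3.401 × 5.60 × 3.37 = 64.18 ft³/s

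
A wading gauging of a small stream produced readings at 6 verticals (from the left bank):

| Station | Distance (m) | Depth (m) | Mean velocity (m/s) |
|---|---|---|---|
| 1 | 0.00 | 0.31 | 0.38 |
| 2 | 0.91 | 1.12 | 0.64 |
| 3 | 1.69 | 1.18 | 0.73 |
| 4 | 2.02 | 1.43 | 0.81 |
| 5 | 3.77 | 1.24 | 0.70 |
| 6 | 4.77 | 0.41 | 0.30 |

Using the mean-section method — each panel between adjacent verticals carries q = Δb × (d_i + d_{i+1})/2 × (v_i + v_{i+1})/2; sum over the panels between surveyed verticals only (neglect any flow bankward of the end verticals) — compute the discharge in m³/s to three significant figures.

3.45 m³/s

Panel 1-2: Δb = 0.91 m, d̄ = (0.31+1.12)/2 = 0.715, v̄ = (0.38+0.64)/2 = 0.51 → q = 0.91×0.715×0.51 = 0.3318 m³/s
Panel 2-3: Δb = 0.78 m, d̄ = (1.12+1.18)/2 = 1.15, v̄ = (0.64+0.73)/2 = 0.685 → q = 0.78×1.15×0.685 = 0.6144 m³/s
Panel 3-4: Δb = 0.33 m, d̄ = (1.18+1.43)/2 = 1.305, v̄ = (0.73+0.81)/2 = 0.77 → q = 0.33×1.305×0.77 = 0.3316 m³/s
Panel 4-5: Δb = 1.75 m, d̄ = (1.43+1.24)/2 = 1.335, v̄ = (0.81+0.70)/2 = 0.755 → q = 1.75×1.335×0.755 = 1.764 m³/s
Panel 5-6: Δb = 1 m, d̄ = (1.24+0.41)/2 = 0.825, v̄ = (0.70+0.30)/2 = 0.5 → q = 1×0.825×0.5 = 0.4125 m³/s
Q = Σ q = 3.454 m³/s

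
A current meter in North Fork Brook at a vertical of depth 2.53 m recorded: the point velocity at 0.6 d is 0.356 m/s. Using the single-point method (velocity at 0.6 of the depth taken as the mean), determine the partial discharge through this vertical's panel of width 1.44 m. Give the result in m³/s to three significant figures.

v̄ = v₀.₆ = 0.356 m/s
q = v̄ × d × w = 0.3560 × 2.53 × 1.44 = 1.297 m³/s

1.30 m³/s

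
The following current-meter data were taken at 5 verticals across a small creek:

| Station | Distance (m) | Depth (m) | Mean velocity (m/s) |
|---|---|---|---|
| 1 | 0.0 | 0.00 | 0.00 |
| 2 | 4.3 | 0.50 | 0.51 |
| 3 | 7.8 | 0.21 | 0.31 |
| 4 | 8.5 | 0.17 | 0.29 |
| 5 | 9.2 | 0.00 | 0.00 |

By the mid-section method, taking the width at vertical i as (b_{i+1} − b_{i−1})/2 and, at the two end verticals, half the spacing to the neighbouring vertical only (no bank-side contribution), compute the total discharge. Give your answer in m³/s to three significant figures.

1.17 m³/s

w_2 = (7.8 − 0.0)/2 = 3.9 m; q_2 = 0.51 × 0.50 × 3.9 = 0.9945 m³/s
w_3 = (8.5 − 4.3)/2 = 2.1 m; q_3 = 0.31 × 0.21 × 2.1 = 0.1367 m³/s
w_4 = (9.2 − 7.8)/2 = 0.7 m; q_4 = 0.29 × 0.17 × 0.7 = 0.03451 m³/s
Stations 1, 5 contribute zero (depth or velocity is 0).
Q = Σ qᵢ = 1.166 m³/s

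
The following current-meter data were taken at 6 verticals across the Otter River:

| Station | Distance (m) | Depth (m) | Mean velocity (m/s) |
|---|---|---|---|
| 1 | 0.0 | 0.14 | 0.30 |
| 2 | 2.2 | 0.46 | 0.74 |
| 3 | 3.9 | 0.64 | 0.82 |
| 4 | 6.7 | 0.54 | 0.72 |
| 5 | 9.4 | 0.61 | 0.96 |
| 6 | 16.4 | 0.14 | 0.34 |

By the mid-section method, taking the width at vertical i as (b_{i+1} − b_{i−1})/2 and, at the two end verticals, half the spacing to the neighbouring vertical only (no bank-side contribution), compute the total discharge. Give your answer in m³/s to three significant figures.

5.97 m³/s

w_1 = (2.2 − 0.0)/2 = 1.1 m; q_1 = 0.30 × 0.14 × 1.1 = 0.04620 m³/s
w_2 = (3.9 − 0.0)/2 = 1.95 m; q_2 = 0.74 × 0.46 × 1.95 = 0.6638 m³/s
w_3 = (6.7 − 2.2)/2 = 2.25 m; q_3 = 0.82 × 0.64 × 2.25 = 1.181 m³/s
w_4 = (9.4 − 3.9)/2 = 2.75 m; q_4 = 0.72 × 0.54 × 2.75 = 1.069 m³/s
w_5 = (16.4 − 6.7)/2 = 4.85 m; q_5 = 0.96 × 0.61 × 4.85 = 2.840 m³/s
w_6 = (16.4 − 9.4)/2 = 3.5 m; q_6 = 0.34 × 0.14 × 3.5 = 0.1666 m³/s
Q = Σ qᵢ = 5.967 m³/s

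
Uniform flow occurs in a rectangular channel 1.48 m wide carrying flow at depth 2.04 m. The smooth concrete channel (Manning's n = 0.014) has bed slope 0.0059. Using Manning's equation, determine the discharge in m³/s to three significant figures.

11.0 m³/s

A = b·y = 1.48 × 2.04 = 3.019 m²
P = b + 2y = 1.48 + 2×2.04 = 5.560 m
R = A/P = 3.019/5.560 = 0.5430 m
Q = (1/n)·A·R^(2/3)·S^(1/2) = (1/0.014) × 3.019 × 0.5430^(2/3) × 0.0059^(1/2) = 11.03 m³/s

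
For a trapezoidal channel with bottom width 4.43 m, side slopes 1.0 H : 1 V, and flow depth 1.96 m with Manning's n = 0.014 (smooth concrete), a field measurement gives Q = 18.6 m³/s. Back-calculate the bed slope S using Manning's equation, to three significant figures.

A = (b + z·y)·y = (4.43 + 1.0×1.96)×1.96 = 12.52 m²
P = b + 2y√(1+z²) = 4.43 + 2×1.96×√(1+1.0²) = 9.974 m
R = A/P = 12.52/9.974 = 1.256 m
S = (Q·n / (1·A·R^(2/3)))² = (18.6×0.014 / (1×12.52×1.164))² = 0.0003191

0.000319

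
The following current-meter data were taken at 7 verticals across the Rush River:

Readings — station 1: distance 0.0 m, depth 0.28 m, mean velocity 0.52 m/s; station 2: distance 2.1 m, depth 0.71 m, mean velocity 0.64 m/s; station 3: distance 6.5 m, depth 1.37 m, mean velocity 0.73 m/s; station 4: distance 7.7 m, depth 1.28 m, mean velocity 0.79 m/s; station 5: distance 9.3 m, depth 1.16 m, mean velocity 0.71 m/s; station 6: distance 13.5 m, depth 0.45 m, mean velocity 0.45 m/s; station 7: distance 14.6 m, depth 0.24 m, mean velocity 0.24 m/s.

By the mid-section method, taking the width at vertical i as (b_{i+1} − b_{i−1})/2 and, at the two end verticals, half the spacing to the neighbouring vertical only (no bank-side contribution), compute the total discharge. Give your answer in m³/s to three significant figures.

w_1 = (2.1 − 0.0)/2 = 1.05 m; q_1 = 0.52 × 0.28 × 1.05 = 0.1529 m³/s
w_2 = (6.5 − 0.0)/2 = 3.25 m; q_2 = 0.64 × 0.71 × 3.25 = 1.477 m³/s
w_3 = (7.7 − 2.1)/2 = 2.8 m; q_3 = 0.73 × 1.37 × 2.8 = 2.800 m³/s
w_4 = (9.3 − 6.5)/2 = 1.4 m; q_4 = 0.79 × 1.28 × 1.4 = 1.416 m³/s
w_5 = (13.5 − 7.7)/2 = 2.9 m; q_5 = 0.71 × 1.16 × 2.9 = 2.388 m³/s
w_6 = (14.6 − 9.3)/2 = 2.65 m; q_6 = 0.45 × 0.45 × 2.65 = 0.5366 m³/s
w_7 = (14.6 − 13.5)/2 = 0.55 m; q_7 = 0.24 × 0.24 × 0.55 = 0.03168 m³/s
Q = Σ qᵢ = 8.802 m³/s

8.80 m³/s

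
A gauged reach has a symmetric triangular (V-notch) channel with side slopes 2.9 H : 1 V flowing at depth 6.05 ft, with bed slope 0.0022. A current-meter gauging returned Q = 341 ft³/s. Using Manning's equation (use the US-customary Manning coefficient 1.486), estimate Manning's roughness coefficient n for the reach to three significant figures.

0.0437

A = z·y² = 2.9×6.05² = 106.1 ft²
P = 2y√(1+z²) = 2×6.05×√(1+2.9²) = 37.12 ft
R = A/P = 106.1/37.12 = 2.860 ft
n = (1.486/Q)·A·R^(2/3)·S^(1/2) = (1.486/341) × 106.1 × 2.015 × 0.04690 = 0.04371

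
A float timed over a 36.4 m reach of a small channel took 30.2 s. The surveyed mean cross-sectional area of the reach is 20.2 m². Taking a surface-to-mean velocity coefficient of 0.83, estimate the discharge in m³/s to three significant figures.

20.2 m³/s

v_surface = L / t̄ = 36.4 / 30.2 = 1.205 m/s
v_mean = 0.83 × 1.205 = 1.000 m/s
Q = A × v_mean = 20.2 × 1.000 = 20.21 m³/s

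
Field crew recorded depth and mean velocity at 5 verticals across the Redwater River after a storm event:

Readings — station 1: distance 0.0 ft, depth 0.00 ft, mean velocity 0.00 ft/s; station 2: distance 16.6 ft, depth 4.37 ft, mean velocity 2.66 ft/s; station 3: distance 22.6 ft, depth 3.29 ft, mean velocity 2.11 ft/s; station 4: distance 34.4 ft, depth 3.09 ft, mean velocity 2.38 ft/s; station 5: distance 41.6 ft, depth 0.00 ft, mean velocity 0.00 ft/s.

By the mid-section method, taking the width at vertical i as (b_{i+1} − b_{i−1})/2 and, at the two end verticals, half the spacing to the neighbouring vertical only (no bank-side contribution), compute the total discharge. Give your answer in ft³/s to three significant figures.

w_2 = (22.6 − 0.0)/2 = 11.3 ft; q_2 = 2.66 × 4.37 × 11.3 = 131.4 ft³/s
w_3 = (34.4 − 16.6)/2 = 8.9 ft; q_3 = 2.11 × 3.29 × 8.9 = 61.78 ft³/s
w_4 = (41.6 − 22.6)/2 = 9.5 ft; q_4 = 2.38 × 3.09 × 9.5 = 69.86 ft³/s
Stations 1, 5 contribute zero (depth or velocity is 0).
Q = Σ qᵢ = 263.0 ft³/s

263 ft³/s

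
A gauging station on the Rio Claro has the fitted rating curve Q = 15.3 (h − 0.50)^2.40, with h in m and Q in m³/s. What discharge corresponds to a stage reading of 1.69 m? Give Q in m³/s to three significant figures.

Q = 15.3 × (1.69 − 0.50)^2.40 = 15.3 × 1.19^2.40 = 23.23 m³/s

23.2 m³/s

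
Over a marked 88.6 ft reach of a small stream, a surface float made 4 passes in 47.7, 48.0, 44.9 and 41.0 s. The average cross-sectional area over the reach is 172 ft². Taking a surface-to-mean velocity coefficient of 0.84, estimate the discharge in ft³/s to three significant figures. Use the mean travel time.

t̄ = (47.7 + 48.0 + 44.9 + 41.0) / 4 = 45.4 s
v_surface = L / t̄ = 88.6 / 45.4 = 1.952 ft/s
v_mean = 0.84 × 1.952 = 1.639 ft/s
Q = A × v_mean = 172 × 1.639 = 282.0 ft³/s

282 ft³/s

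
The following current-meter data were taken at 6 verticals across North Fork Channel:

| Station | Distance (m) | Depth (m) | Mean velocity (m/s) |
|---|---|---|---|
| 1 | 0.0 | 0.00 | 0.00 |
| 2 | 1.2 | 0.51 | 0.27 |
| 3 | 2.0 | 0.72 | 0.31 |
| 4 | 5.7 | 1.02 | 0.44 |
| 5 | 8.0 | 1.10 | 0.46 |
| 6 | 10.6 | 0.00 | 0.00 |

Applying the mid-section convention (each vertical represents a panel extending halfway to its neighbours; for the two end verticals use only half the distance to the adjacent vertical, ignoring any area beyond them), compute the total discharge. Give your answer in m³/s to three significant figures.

w_2 = (2.0 − 0.0)/2 = 1 m; q_2 = 0.27 × 0.51 × 1 = 0.1377 m³/s
w_3 = (5.7 − 1.2)/2 = 2.25 m; q_3 = 0.31 × 0.72 × 2.25 = 0.5022 m³/s
w_4 = (8.0 − 2.0)/2 = 3 m; q_4 = 0.44 × 1.02 × 3 = 1.346 m³/s
w_5 = (10.6 − 5.7)/2 = 2.45 m; q_5 = 0.46 × 1.10 × 2.45 = 1.240 m³/s
Stations 1, 6 contribute zero (depth or velocity is 0).
Q = Σ qᵢ = 3.226 m³/s

3.23 m³/s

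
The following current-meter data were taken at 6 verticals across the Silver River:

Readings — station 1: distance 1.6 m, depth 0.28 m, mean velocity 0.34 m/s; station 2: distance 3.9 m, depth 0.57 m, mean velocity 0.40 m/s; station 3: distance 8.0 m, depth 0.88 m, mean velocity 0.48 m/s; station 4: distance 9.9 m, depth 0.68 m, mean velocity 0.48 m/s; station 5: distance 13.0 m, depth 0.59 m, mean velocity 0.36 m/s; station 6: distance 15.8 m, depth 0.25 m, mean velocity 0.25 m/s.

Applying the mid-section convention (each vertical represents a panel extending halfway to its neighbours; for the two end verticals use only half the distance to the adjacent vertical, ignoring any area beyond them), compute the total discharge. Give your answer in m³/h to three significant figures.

13100 m³/h

w_1 = (3.9 − 1.6)/2 = 1.15 m; q_1 = 0.34 × 0.28 × 1.15 = 0.1095 m³/s
w_2 = (8.0 − 1.6)/2 = 3.2 m; q_2 = 0.40 × 0.57 × 3.2 = 0.7296 m³/s
w_3 = (9.9 − 3.9)/2 = 3 m; q_3 = 0.48 × 0.88 × 3 = 1.267 m³/s
w_4 = (13.0 − 8.0)/2 = 2.5 m; q_4 = 0.48 × 0.68 × 2.5 = 0.8160 m³/s
w_5 = (15.8 − 9.9)/2 = 2.95 m; q_5 = 0.36 × 0.59 × 2.95 = 0.6266 m³/s
w_6 = (15.8 − 13.0)/2 = 1.4 m; q_6 = 0.25 × 0.25 × 1.4 = 0.08750 m³/s
Q = Σ qᵢ = 3.636 m³/s
= 3.636 × 3600 = 13090 m³/h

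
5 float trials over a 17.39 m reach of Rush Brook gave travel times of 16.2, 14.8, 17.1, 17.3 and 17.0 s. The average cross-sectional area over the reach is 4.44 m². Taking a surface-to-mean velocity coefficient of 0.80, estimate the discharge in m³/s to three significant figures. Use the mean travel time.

3.75 m³/s

t̄ = (16.2 + 14.8 + 17.1 + 17.3 + 17.0) / 5 = 16.48 s
v_surface = L / t̄ = 17.39 / 16.48 = 1.055 m/s
v_mean = 0.80 × 1.055 = 0.8442 m/s
Q = A × v_mean = 4.44 × 0.8442 = 3.748 m³/s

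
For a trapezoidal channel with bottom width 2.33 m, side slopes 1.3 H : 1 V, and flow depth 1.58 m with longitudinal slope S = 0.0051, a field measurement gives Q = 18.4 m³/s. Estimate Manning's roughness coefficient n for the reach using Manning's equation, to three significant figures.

0.0255

A = (b + z·y)·y = (2.33 + 1.3×1.58)×1.58 = 6.927 m²
P = b + 2y√(1+z²) = 2.33 + 2×1.58×√(1+1.3²) = 7.513 m
R = A/P = 6.927/7.513 = 0.9220 m
n = (1/Q)·A·R^(2/3)·S^(1/2) = (1/18.4) × 6.927 × 0.9473 × 0.07141 = 0.02547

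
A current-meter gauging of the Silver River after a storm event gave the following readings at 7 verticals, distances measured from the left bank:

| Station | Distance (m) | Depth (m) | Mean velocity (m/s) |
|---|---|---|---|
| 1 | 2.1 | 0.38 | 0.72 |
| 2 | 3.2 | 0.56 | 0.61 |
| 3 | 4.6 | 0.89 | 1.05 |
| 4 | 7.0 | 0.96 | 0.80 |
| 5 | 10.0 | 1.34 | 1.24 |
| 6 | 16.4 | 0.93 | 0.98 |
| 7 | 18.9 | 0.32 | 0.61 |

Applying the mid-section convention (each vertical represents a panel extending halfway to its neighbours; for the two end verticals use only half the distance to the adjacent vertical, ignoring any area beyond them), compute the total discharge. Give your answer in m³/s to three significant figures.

w_1 = (3.2 − 2.1)/2 = 0.55 m; q_1 = 0.72 × 0.38 × 0.55 = 0.1505 m³/s
w_2 = (4.6 − 2.1)/2 = 1.25 m; q_2 = 0.61 × 0.56 × 1.25 = 0.4270 m³/s
w_3 = (7.0 − 3.2)/2 = 1.9 m; q_3 = 1.05 × 0.89 × 1.9 = 1.776 m³/s
w_4 = (10.0 − 4.6)/2 = 2.7 m; q_4 = 0.80 × 0.96 × 2.7 = 2.074 m³/s
w_5 = (16.4 − 7.0)/2 = 4.7 m; q_5 = 1.24 × 1.34 × 4.7 = 7.810 m³/s
w_6 = (18.9 − 10.0)/2 = 4.45 m; q_6 = 0.98 × 0.93 × 4.45 = 4.056 m³/s
w_7 = (18.9 − 16.4)/2 = 1.25 m; q_7 = 0.61 × 0.32 × 1.25 = 0.2440 m³/s
Q = Σ qᵢ = 16.54 m³/s

16.5 m³/s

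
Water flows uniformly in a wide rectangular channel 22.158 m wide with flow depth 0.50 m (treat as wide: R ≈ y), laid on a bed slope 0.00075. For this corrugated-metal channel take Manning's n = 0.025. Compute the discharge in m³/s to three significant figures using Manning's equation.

A = b·y = 22.158 × 0.50 = 11.08 m²
Wide channel: R ≈ y = 0.50 m
Q = (1/n)·A·R^(2/3)·S^(1/2) = (1/0.025) × 11.08 × 0.5000^(2/3) × 0.00075^(1/2) = 7.645 m³/s

7.65 m³/s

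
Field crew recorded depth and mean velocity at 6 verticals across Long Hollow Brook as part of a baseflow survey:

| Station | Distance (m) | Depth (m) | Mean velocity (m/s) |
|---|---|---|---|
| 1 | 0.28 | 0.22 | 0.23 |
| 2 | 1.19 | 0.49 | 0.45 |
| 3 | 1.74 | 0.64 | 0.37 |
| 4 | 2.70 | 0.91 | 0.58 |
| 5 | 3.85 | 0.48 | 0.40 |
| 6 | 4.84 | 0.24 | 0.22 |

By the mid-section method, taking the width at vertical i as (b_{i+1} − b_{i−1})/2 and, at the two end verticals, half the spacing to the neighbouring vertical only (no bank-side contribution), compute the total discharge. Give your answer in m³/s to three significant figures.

1.15 m³/s

w_1 = (1.19 − 0.28)/2 = 0.455 m; q_1 = 0.23 × 0.22 × 0.455 = 0.02302 m³/s
w_2 = (1.74 − 0.28)/2 = 0.73 m; q_2 = 0.45 × 0.49 × 0.73 = 0.1610 m³/s
w_3 = (2.70 − 1.19)/2 = 0.755 m; q_3 = 0.37 × 0.64 × 0.755 = 0.1788 m³/s
w_4 = (3.85 − 1.74)/2 = 1.055 m; q_4 = 0.58 × 0.91 × 1.055 = 0.5568 m³/s
w_5 = (4.84 − 2.70)/2 = 1.07 m; q_5 = 0.40 × 0.48 × 1.07 = 0.2054 m³/s
w_6 = (4.84 − 3.85)/2 = 0.495 m; q_6 = 0.22 × 0.24 × 0.495 = 0.02614 m³/s
Q = Σ qᵢ = 1.151 m³/s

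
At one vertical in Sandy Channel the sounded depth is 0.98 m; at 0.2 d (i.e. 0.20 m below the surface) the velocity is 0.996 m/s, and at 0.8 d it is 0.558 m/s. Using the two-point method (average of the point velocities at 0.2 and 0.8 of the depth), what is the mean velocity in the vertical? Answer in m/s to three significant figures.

0.777 m/s

v̄ = (0.996 + 0.558) / 2 = 0.7770 m/s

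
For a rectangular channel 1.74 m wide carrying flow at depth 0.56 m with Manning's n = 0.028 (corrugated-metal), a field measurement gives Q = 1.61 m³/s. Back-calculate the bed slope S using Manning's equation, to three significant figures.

0.00899

A = b·y = 1.74 × 0.56 = 0.9744 m²
P = b + 2y = 1.74 + 2×0.56 = 2.860 m
R = A/P = 0.9744/2.860 = 0.3407 m
S = (Q·n / (1·A·R^(2/3)))² = (1.61×0.028 / (1×0.9744×0.4878))² = 0.008995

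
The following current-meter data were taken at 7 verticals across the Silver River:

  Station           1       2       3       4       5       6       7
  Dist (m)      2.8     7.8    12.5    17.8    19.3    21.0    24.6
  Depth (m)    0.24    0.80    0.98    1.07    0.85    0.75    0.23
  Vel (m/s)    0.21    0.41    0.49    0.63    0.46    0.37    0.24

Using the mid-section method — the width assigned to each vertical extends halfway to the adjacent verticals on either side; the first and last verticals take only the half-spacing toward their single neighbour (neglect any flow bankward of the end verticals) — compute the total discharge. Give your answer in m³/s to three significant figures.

w_1 = (7.8 − 2.8)/2 = 2.5 m; q_1 = 0.21 × 0.24 × 2.5 = 0.1260 m³/s
w_2 = (12.5 − 2.8)/2 = 4.85 m; q_2 = 0.41 × 0.80 × 4.85 = 1.591 m³/s
w_3 = (17.8 − 7.8)/2 = 5 m; q_3 = 0.49 × 0.98 × 5 = 2.401 m³/s
w_4 = (19.3 − 12.5)/2 = 3.4 m; q_4 = 0.63 × 1.07 × 3.4 = 2.292 m³/s
w_5 = (21.0 − 17.8)/2 = 1.6 m; q_5 = 0.46 × 0.85 × 1.6 = 0.6256 m³/s
w_6 = (24.6 − 19.3)/2 = 2.65 m; q_6 = 0.37 × 0.75 × 2.65 = 0.7354 m³/s
w_7 = (24.6 − 21.0)/2 = 1.8 m; q_7 = 0.24 × 0.23 × 1.8 = 0.09936 m³/s
Q = Σ qᵢ = 7.870 m³/s

7.87 m³/s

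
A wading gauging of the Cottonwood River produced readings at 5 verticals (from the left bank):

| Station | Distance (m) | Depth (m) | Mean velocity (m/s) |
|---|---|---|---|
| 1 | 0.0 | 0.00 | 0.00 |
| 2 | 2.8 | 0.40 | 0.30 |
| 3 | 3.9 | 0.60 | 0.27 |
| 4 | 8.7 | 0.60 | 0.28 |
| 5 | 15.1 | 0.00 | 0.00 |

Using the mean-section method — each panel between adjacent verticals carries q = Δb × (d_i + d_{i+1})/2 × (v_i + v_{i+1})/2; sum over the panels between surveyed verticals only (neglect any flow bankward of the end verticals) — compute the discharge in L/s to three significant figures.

1300 L/s

Panel 1-2: Δb = 2.8 m, d̄ = (0.00+0.40)/2 = 0.2, v̄ = (0.00+0.30)/2 = 0.15 → q = 2.8×0.2×0.15 = 0.08400 m³/s
Panel 2-3: Δb = 1.1 m, d̄ = (0.40+0.60)/2 = 0.5, v̄ = (0.30+0.27)/2 = 0.285 → q = 1.1×0.5×0.285 = 0.1568 m³/s
Panel 3-4: Δb = 4.8 m, d̄ = (0.60+0.60)/2 = 0.6, v̄ = (0.27+0.28)/2 = 0.275 → q = 4.8×0.6×0.275 = 0.7920 m³/s
Panel 4-5: Δb = 6.4 m, d̄ = (0.60+0.00)/2 = 0.3, v̄ = (0.28+0.00)/2 = 0.14 → q = 6.4×0.3×0.14 = 0.2688 m³/s
Q = Σ q = 1.302 m³/s
= 1.302 × 1000 = 1302 L/s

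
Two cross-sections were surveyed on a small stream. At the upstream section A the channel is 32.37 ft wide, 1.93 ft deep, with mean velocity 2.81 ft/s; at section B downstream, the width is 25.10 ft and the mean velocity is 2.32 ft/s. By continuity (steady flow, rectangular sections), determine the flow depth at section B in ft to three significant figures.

3.01 ft

Q = A₁V₁ = (32.37×1.93) × 2.81 = 175.6 ft³/s
d₂ = Q/(b₂ V₂) = 175.6/(25.10×2.32) = 3.015 ft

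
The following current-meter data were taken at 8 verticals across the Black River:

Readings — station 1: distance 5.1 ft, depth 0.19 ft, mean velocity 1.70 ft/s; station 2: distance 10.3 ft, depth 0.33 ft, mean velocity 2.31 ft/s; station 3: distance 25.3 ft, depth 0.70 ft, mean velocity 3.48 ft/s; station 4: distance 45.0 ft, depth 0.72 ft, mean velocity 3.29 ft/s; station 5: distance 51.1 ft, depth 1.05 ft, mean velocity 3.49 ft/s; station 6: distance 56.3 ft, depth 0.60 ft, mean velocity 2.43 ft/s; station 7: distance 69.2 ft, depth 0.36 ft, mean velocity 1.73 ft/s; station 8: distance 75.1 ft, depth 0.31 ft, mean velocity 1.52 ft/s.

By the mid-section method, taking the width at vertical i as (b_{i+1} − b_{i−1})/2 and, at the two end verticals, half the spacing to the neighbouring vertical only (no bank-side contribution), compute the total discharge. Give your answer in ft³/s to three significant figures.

123 ft³/s

w_1 = (10.3 − 5.1)/2 = 2.6 ft; q_1 = 1.70 × 0.19 × 2.6 = 0.8398 ft³/s
w_2 = (25.3 − 5.1)/2 = 10.1 ft; q_2 = 2.31 × 0.33 × 10.1 = 7.699 ft³/s
w_3 = (45.0 − 10.3)/2 = 17.35 ft; q_3 = 3.48 × 0.70 × 17.35 = 42.26 ft³/s
w_4 = (51.1 − 25.3)/2 = 12.9 ft; q_4 = 3.29 × 0.72 × 12.9 = 30.56 ft³/s
w_5 = (56.3 − 45.0)/2 = 5.65 ft; q_5 = 3.49 × 1.05 × 5.65 = 20.70 ft³/s
w_6 = (69.2 − 51.1)/2 = 9.05 ft; q_6 = 2.43 × 0.60 × 9.05 = 13.19 ft³/s
w_7 = (75.1 − 56.3)/2 = 9.4 ft; q_7 = 1.73 × 0.36 × 9.4 = 5.854 ft³/s
w_8 = (75.1 − 69.2)/2 = 2.95 ft; q_8 = 1.52 × 0.31 × 2.95 = 1.390 ft³/s
Q = Σ qᵢ = 122.5 ft³/s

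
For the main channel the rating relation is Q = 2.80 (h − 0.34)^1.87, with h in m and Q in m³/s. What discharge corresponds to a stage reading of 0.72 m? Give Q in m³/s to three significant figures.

0.459 m³/s

Q = 2.80 × (0.72 − 0.34)^1.87 = 2.80 × 0.38^1.87 = 0.4585 m³/s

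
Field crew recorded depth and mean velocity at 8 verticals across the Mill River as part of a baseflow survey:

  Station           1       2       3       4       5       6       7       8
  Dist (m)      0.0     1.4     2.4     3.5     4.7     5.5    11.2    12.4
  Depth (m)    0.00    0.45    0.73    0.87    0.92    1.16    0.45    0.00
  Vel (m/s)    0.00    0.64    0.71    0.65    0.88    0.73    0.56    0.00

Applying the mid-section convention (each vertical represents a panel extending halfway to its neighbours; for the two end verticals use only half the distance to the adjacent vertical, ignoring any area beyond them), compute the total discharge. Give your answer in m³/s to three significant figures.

5.97 m³/s

w_2 = (2.4 − 0.0)/2 = 1.2 m; q_2 = 0.64 × 0.45 × 1.2 = 0.3456 m³/s
w_3 = (3.5 − 1.4)/2 = 1.05 m; q_3 = 0.71 × 0.73 × 1.05 = 0.5442 m³/s
w_4 = (4.7 − 2.4)/2 = 1.15 m; q_4 = 0.65 × 0.87 × 1.15 = 0.6503 m³/s
w_5 = (5.5 − 3.5)/2 = 1 m; q_5 = 0.88 × 0.92 × 1 = 0.8096 m³/s
w_6 = (11.2 − 4.7)/2 = 3.25 m; q_6 = 0.73 × 1.16 × 3.25 = 2.752 m³/s
w_7 = (12.4 − 5.5)/2 = 3.45 m; q_7 = 0.56 × 0.45 × 3.45 = 0.8694 m³/s
Stations 1, 8 contribute zero (depth or velocity is 0).
Q = Σ qᵢ = 5.971 m³/s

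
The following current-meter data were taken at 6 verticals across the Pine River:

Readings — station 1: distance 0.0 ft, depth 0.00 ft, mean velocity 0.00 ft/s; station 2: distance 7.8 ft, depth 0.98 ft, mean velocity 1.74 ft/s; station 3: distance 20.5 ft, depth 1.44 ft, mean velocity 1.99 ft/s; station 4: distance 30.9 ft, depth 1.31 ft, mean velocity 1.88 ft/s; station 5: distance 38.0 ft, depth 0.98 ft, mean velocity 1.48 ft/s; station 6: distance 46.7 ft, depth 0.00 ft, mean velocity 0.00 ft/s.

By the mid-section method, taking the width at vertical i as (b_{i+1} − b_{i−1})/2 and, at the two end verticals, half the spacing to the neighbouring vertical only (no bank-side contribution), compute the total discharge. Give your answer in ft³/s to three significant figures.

83.6 ft³/s

w_2 = (20.5 − 0.0)/2 = 10.25 ft; q_2 = 1.74 × 0.98 × 10.25 = 17.48 ft³/s
w_3 = (30.9 − 7.8)/2 = 11.55 ft; q_3 = 1.99 × 1.44 × 11.55 = 33.10 ft³/s
w_4 = (38.0 − 20.5)/2 = 8.75 ft; q_4 = 1.88 × 1.31 × 8.75 = 21.55 ft³/s
w_5 = (46.7 − 30.9)/2 = 7.9 ft; q_5 = 1.48 × 0.98 × 7.9 = 11.46 ft³/s
Stations 1, 6 contribute zero (depth or velocity is 0).
Q = Σ qᵢ = 83.58 ft³/s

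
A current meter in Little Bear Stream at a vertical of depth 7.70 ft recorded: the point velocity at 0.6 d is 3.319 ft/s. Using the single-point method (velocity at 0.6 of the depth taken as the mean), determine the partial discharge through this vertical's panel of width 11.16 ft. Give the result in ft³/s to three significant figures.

v̄ = v₀.₆ = 3.319 ft/s
q = v̄ × d × w = 3.319 × 7.70 × 11.16 = 285.2 ft³/s

285 ft³/s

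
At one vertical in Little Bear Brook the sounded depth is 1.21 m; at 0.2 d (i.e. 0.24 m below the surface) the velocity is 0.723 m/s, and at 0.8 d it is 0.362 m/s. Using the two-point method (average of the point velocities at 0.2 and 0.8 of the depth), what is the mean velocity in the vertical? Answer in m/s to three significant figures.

0.543 m/s

v̄ = (0.723 + 0.362) / 2 = 0.5425 m/s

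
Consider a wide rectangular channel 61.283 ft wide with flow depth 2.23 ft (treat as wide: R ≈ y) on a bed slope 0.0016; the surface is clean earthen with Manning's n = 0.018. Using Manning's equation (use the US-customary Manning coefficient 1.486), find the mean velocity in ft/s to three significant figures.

5.64 ft/s

A = b·y = 61.283 × 2.23 = 136.7 ft²
Wide channel: R ≈ y = 2.23 ft
Q = (1.486/n)·A·R^(2/3)·S^(1/2) = (1.486/0.018) × 136.7 × 2.230^(2/3) × 0.0016^(1/2) = 770.3 ft³/s
V = Q/A = 770.3/136.7 = 5.637 ft/s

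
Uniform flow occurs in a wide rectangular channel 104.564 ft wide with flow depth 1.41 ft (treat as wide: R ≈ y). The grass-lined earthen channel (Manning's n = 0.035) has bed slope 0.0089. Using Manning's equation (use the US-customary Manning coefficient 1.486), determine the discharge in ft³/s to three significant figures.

743 ft³/s

A = b·y = 104.564 × 1.41 = 147.4 ft²
Wide channel: R ≈ y = 1.41 ft
Q = (1.486/n)·A·R^(2/3)·S^(1/2) = (1.486/0.035) × 147.4 × 1.410^(2/3) × 0.0089^(1/2) = 742.6 ft³/s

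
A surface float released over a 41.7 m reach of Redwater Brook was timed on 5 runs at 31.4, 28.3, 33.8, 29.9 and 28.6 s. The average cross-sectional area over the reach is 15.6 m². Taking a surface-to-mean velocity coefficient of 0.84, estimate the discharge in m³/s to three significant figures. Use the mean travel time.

t̄ = (31.4 + 28.3 + 33.8 + 29.9 + 28.6) / 5 = 30.4 s
v_surface = L / t̄ = 41.7 / 30.4 = 1.372 m/s
v_mean = 0.84 × 1.372 = 1.152 m/s
Q = A × v_mean = 15.6 × 1.152 = 17.97 m³/s

18.0 m³/s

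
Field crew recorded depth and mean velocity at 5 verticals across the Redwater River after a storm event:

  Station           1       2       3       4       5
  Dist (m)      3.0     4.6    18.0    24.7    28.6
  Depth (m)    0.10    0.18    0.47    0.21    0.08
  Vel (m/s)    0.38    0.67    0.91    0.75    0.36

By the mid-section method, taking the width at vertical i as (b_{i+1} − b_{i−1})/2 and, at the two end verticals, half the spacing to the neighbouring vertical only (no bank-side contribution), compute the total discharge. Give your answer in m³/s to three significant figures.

w_1 = (4.6 − 3.0)/2 = 0.8 m; q_1 = 0.38 × 0.10 × 0.8 = 0.03040 m³/s
w_2 = (18.0 − 3.0)/2 = 7.5 m; q_2 = 0.67 × 0.18 × 7.5 = 0.9045 m³/s
w_3 = (24.7 − 4.6)/2 = 10.05 m; q_3 = 0.91 × 0.47 × 10.05 = 4.298 m³/s
w_4 = (28.6 − 18.0)/2 = 5.3 m; q_4 = 0.75 × 0.21 × 5.3 = 0.8348 m³/s
w_5 = (28.6 − 24.7)/2 = 1.95 m; q_5 = 0.36 × 0.08 × 1.95 = 0.05616 m³/s
Q = Σ qᵢ = 6.124 m³/s

6.12 m³/s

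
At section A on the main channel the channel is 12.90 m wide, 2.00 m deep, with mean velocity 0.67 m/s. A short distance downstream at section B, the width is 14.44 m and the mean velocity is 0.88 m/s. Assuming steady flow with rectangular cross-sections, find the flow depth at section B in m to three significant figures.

Q = A₁V₁ = (12.90×2.00) × 0.67 = 17.29 m³/s
d₂ = Q/(b₂ V₂) = 17.29/(14.44×0.88) = 1.360 m

1.36 m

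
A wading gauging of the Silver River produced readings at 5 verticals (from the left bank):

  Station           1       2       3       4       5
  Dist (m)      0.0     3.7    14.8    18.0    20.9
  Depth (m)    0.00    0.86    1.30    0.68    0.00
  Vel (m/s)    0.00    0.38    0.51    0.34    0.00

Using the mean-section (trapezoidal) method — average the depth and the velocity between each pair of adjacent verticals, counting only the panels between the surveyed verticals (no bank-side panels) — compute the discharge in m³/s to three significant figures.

7.15 m³/s

Panel 1-2: Δb = 3.7 m, d̄ = (0.00+0.86)/2 = 0.43, v̄ = (0.00+0.38)/2 = 0.19 → q = 3.7×0.43×0.19 = 0.3023 m³/s
Panel 2-3: Δb = 11.1 m, d̄ = (0.86+1.30)/2 = 1.08, v̄ = (0.38+0.51)/2 = 0.445 → q = 11.1×1.08×0.445 = 5.335 m³/s
Panel 3-4: Δb = 3.2 m, d̄ = (1.30+0.68)/2 = 0.99, v̄ = (0.51+0.34)/2 = 0.425 → q = 3.2×0.99×0.425 = 1.346 m³/s
Panel 4-5: Δb = 2.9 m, d̄ = (0.68+0.00)/2 = 0.34, v̄ = (0.34+0.00)/2 = 0.17 → q = 2.9×0.34×0.17 = 0.1676 m³/s
Q = Σ q = 7.151 m³/s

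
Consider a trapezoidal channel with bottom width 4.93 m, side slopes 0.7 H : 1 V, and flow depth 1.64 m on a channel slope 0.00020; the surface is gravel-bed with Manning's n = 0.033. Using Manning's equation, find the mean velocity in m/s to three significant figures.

A = (b + z·y)·y = (4.93 + 0.7×1.64)×1.64 = 9.968 m²
P = b + 2y√(1+z²) = 4.93 + 2×1.64×√(1+0.7²) = 8.934 m
R = A/P = 9.968/8.934 = 1.116 m
Q = (1/n)·A·R^(2/3)·S^(1/2) = (1/0.033) × 9.968 × 1.116^(2/3) × 0.00020^(1/2) = 4.595 m³/s
V = Q/A = 4.595/9.968 = 0.4610 m/s

0.461 m/s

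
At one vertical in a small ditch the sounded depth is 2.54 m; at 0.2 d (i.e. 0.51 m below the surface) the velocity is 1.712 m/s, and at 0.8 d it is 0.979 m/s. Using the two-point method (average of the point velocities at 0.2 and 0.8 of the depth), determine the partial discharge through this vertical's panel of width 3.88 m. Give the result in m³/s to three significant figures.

13.3 m³/s

v̄ = (1.712 + 0.979) / 2 = 1.346 m/s
q = v̄ × d × w = 1.346 × 2.54 × 3.88 = 13.26 m³/s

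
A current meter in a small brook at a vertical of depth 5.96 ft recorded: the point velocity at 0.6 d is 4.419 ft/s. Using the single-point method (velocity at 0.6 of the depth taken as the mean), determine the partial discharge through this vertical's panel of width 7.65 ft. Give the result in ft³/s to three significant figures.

v̄ = v₀.₆ = 4.419 ft/s
q = v̄ × d × w = 4.419 × 5.96 × 7.65 = 201.5 ft³/s

201 ft³/s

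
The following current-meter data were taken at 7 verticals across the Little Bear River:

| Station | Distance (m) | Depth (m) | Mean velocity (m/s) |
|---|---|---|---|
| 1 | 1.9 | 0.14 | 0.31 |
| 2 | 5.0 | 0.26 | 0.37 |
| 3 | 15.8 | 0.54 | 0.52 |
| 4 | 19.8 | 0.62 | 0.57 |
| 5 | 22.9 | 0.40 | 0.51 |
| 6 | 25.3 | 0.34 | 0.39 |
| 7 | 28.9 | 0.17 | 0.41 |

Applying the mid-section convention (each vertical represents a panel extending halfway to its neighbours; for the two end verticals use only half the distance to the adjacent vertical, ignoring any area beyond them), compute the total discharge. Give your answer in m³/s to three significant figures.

w_1 = (5.0 − 1.9)/2 = 1.55 m; q_1 = 0.31 × 0.14 × 1.55 = 0.06727 m³/s
w_2 = (15.8 − 1.9)/2 = 6.95 m; q_2 = 0.37 × 0.26 × 6.95 = 0.6686 m³/s
w_3 = (19.8 − 5.0)/2 = 7.4 m; q_3 = 0.52 × 0.54 × 7.4 = 2.078 m³/s
w_4 = (22.9 − 15.8)/2 = 3.55 m; q_4 = 0.57 × 0.62 × 3.55 = 1.255 m³/s
w_5 = (25.3 − 19.8)/2 = 2.75 m; q_5 = 0.51 × 0.40 × 2.75 = 0.5610 m³/s
w_6 = (28.9 − 22.9)/2 = 3 m; q_6 = 0.39 × 0.34 × 3 = 0.3978 m³/s
w_7 = (28.9 − 25.3)/2 = 1.8 m; q_7 = 0.41 × 0.17 × 1.8 = 0.1255 m³/s
Q = Σ qᵢ = 5.153 m³/s

5.15 m³/s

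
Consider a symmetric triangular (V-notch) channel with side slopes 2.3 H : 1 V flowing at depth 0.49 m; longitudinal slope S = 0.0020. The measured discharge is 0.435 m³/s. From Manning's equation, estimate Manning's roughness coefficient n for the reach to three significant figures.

A = z·y² = 2.3×0.49² = 0.5522 m²
P = 2y√(1+z²) = 2×0.49×√(1+2.3²) = 2.458 m
R = A/P = 0.5522/2.458 = 0.2247 m
n = (1/Q)·A·R^(2/3)·S^(1/2) = (1/0.435) × 0.5522 × 0.3696 × 0.04472 = 0.02098

0.0210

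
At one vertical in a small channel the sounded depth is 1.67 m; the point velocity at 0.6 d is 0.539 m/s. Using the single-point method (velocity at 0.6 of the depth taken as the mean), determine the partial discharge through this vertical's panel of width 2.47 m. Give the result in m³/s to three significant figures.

v̄ = v₀.₆ = 0.539 m/s
q = v̄ × d × w = 0.5390 × 1.67 × 2.47 = 2.223 m³/s

2.22 m³/s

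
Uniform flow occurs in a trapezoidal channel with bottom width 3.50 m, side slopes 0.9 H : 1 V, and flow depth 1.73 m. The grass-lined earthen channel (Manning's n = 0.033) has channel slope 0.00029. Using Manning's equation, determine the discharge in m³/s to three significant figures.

A = (b + z·y)·y = (3.50 + 0.9×1.73)×1.73 = 8.749 m²
P = b + 2y√(1+z²) = 3.50 + 2×1.73×√(1+0.9²) = 8.155 m
R = A/P = 8.749/8.155 = 1.073 m
Q = (1/n)·A·R^(2/3)·S^(1/2) = (1/0.033) × 8.749 × 1.073^(2/3) × 0.00029^(1/2) = 4.731 m³/s

4.73 m³/s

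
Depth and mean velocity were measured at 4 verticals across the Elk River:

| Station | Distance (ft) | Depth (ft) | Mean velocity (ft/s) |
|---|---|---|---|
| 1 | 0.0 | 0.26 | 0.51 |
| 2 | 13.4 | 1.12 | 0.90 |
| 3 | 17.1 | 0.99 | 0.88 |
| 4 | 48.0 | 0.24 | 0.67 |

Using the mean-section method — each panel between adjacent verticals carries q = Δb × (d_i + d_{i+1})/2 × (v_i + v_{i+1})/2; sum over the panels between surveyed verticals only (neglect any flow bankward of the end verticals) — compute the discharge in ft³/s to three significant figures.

Panel 1-2: Δb = 13.4 ft, d̄ = (0.26+1.12)/2 = 0.69, v̄ = (0.51+0.90)/2 = 0.705 → q = 13.4×0.69×0.705 = 6.518 ft³/s
Panel 2-3: Δb = 3.7 ft, d̄ = (1.12+0.99)/2 = 1.055, v̄ = (0.90+0.88)/2 = 0.89 → q = 3.7×1.055×0.89 = 3.474 ft³/s
Panel 3-4: Δb = 30.9 ft, d̄ = (0.99+0.24)/2 = 0.615, v̄ = (0.88+0.67)/2 = 0.775 → q = 30.9×0.615×0.775 = 14.73 ft³/s
Q = Σ q = 24.72 ft³/s

24.7 ft³/s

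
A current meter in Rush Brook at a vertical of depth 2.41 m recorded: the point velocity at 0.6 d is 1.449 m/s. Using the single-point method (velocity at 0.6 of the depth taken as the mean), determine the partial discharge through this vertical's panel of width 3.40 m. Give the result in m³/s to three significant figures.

v̄ = v₀.₆ = 1.449 m/s
q = v̄ × d × w = 1.449 × 2.41 × 3.40 = 11.87 m³/s

11.9 m³/s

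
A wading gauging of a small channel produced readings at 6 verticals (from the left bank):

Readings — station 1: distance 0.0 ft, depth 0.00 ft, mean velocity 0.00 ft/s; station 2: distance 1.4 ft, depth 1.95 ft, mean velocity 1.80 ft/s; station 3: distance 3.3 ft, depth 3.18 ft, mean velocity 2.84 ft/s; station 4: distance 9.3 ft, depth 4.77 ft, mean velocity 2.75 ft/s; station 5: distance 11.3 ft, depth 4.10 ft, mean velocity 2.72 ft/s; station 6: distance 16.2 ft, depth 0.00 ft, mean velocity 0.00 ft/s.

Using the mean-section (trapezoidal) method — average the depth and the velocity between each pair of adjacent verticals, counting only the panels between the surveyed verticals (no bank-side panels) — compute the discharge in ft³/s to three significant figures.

Panel 1-2: Δb = 1.4 ft, d̄ = (0.00+1.95)/2 = 0.975, v̄ = (0.00+1.80)/2 = 0.9 → q = 1.4×0.975×0.9 = 1.229 ft³/s
Panel 2-3: Δb = 1.9 ft, d̄ = (1.95+3.18)/2 = 2.565, v̄ = (1.80+2.84)/2 = 2.32 → q = 1.9×2.565×2.32 = 11.31 ft³/s
Panel 3-4: Δb = 6 ft, d̄ = (3.18+4.77)/2 = 3.975, v̄ = (2.84+2.75)/2 = 2.795 → q = 6×3.975×2.795 = 66.66 ft³/s
Panel 4-5: Δb = 2 ft, d̄ = (4.77+4.10)/2 = 4.435, v̄ = (2.75+2.72)/2 = 2.735 → q = 2×4.435×2.735 = 24.26 ft³/s
Panel 5-6: Δb = 4.9 ft, d̄ = (4.10+0.00)/2 = 2.05, v̄ = (2.72+0.00)/2 = 1.36 → q = 4.9×2.05×1.36 = 13.66 ft³/s
Q = Σ q = 117.1 ft³/s

117 ft³/s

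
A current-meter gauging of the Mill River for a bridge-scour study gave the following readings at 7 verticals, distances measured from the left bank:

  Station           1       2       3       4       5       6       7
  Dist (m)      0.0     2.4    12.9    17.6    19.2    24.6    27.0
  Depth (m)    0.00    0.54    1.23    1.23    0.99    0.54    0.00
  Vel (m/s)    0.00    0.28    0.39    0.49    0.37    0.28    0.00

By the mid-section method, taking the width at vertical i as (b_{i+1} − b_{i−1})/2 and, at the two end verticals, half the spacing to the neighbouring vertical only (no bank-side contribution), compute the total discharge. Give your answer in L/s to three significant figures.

8390 L/s

w_2 = (12.9 − 0.0)/2 = 6.45 m; q_2 = 0.28 × 0.54 × 6.45 = 0.9752 m³/s
w_3 = (17.6 − 2.4)/2 = 7.6 m; q_3 = 0.39 × 1.23 × 7.6 = 3.646 m³/s
w_4 = (19.2 − 12.9)/2 = 3.15 m; q_4 = 0.49 × 1.23 × 3.15 = 1.899 m³/s
w_5 = (24.6 − 17.6)/2 = 3.5 m; q_5 = 0.37 × 0.99 × 3.5 = 1.282 m³/s
w_6 = (27.0 − 19.2)/2 = 3.9 m; q_6 = 0.28 × 0.54 × 3.9 = 0.5897 m³/s
Stations 1, 7 contribute zero (depth or velocity is 0).
Q = Σ qᵢ = 8.391 m³/s
= 8.391 × 1000 = 8391 L/s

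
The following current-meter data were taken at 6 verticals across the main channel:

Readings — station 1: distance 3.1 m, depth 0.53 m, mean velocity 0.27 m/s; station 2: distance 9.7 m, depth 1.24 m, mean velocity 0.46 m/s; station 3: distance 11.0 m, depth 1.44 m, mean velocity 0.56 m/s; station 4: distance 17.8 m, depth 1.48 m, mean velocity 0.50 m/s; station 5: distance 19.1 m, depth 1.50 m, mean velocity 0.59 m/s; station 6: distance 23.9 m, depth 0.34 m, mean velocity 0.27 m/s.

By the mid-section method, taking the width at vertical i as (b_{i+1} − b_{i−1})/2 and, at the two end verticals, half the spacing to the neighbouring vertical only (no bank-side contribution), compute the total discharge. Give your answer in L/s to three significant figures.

11900 L/s

w_1 = (9.7 − 3.1)/2 = 3.3 m; q_1 = 0.27 × 0.53 × 3.3 = 0.4722 m³/s
w_2 = (11.0 − 3.1)/2 = 3.95 m; q_2 = 0.46 × 1.24 × 3.95 = 2.253 m³/s
w_3 = (17.8 − 9.7)/2 = 4.05 m; q_3 = 0.56 × 1.44 × 4.05 = 3.266 m³/s
w_4 = (19.1 − 11.0)/2 = 4.05 m; q_4 = 0.50 × 1.48 × 4.05 = 2.997 m³/s
w_5 = (23.9 − 17.8)/2 = 3.05 m; q_5 = 0.59 × 1.50 × 3.05 = 2.699 m³/s
w_6 = (23.9 − 19.1)/2 = 2.4 m; q_6 = 0.27 × 0.34 × 2.4 = 0.2203 m³/s
Q = Σ qᵢ = 11.91 m³/s
= 11.91 × 1000 = 11910 L/s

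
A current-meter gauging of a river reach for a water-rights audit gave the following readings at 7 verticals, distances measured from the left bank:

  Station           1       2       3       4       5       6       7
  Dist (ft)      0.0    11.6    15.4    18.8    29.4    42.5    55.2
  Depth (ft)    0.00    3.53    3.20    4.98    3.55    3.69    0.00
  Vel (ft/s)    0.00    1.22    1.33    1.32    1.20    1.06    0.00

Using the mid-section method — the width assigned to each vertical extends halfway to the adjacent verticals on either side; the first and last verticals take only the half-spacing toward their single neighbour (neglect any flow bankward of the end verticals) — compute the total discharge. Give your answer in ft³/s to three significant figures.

195 ft³/s

w_2 = (15.4 − 0.0)/2 = 7.7 ft; q_2 = 1.22 × 3.53 × 7.7 = 33.16 ft³/s
w_3 = (18.8 − 11.6)/2 = 3.6 ft; q_3 = 1.33 × 3.20 × 3.6 = 15.32 ft³/s
w_4 = (29.4 − 15.4)/2 = 7 ft; q_4 = 1.32 × 4.98 × 7 = 46.02 ft³/s
w_5 = (42.5 − 18.8)/2 = 11.85 ft; q_5 = 1.20 × 3.55 × 11.85 = 50.48 ft³/s
w_6 = (55.2 − 29.4)/2 = 12.9 ft; q_6 = 1.06 × 3.69 × 12.9 = 50.46 ft³/s
Stations 1, 7 contribute zero (depth or velocity is 0).
Q = Σ qᵢ = 195.4 ft³/s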